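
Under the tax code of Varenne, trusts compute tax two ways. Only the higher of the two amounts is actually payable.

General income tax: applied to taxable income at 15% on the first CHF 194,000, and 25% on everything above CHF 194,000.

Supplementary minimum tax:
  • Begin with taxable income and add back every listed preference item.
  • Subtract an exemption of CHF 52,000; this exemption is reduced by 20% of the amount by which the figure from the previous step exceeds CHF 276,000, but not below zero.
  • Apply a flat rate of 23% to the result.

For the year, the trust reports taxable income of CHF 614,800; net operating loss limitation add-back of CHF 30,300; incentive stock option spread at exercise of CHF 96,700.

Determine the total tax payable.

CHF 170,614

Supplementary minimum tax:
  Adjusted income: CHF 614,800 + CHF 30,300 + CHF 96,700 = CHF 741,800
  Exemption: 20% × (CHF 741,800 − CHF 276,000) = CHF 93,160 ≥ CHF 52,000, so the exemption is fully phased out
  Base: CHF 741,800 − CHF 0 = CHF 741,800
  CHF 741,800 × 23% = CHF 170,614

General income tax:
  CHF 194,000 × 15% = CHF 29,100
  CHF 420,800 × 25% = CHF 105,200
  → CHF 134,300

CHF 170,614 > CHF 134,300, so the supplementary minimum tax is the binding amount.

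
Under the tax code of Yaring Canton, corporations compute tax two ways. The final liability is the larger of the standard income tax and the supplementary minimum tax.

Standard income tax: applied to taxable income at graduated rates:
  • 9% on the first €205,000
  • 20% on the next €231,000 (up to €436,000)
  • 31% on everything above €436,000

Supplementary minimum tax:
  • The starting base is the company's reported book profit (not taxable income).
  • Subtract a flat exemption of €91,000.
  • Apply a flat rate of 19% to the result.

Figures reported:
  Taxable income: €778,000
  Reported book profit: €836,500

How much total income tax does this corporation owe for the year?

Standard income tax:
  €205,000 × 9% = €18,450
  €231,000 × 20% = €46,200
  €342,000 × 31% = €106,020
  → €170,670

Supplementary minimum tax:
  Base (reported book profit): €836,500
  Less exemption €91,000 → base €745,500
  €745,500 × 19% = €141,645

€170,670 > €141,645, so the standard income tax governs.

€170,670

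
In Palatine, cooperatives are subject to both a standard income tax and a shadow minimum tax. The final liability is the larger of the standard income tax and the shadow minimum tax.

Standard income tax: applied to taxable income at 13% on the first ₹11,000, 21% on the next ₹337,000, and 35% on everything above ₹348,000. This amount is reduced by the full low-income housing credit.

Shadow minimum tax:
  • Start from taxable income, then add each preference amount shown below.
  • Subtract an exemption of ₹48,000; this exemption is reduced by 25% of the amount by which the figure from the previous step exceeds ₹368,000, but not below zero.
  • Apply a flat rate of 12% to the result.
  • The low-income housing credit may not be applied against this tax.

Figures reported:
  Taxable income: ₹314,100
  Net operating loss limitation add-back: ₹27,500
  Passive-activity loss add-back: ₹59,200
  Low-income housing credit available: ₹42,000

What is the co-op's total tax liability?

₹43,320

Standard income tax:
  ₹11,000 × 13% = ₹1,430
  ₹303,100 × 21% = ₹63,651
  → ₹65,081
  Less low-income housing credit ₹42,000 → ₹23,081

Shadow minimum tax:
  Adjusted income: ₹314,100 + ₹27,500 + ₹59,200 = ₹400,800
  Exemption: ₹48,000 − 25% × (₹400,800 − ₹368,000) = ₹48,000 − ₹8,200 = ₹39,800
  Base: ₹400,800 − ₹39,800 = ₹361,000
  ₹361,000 × 12% = ₹43,320

₹43,320 > ₹23,081, so the shadow minimum tax is the binding amount.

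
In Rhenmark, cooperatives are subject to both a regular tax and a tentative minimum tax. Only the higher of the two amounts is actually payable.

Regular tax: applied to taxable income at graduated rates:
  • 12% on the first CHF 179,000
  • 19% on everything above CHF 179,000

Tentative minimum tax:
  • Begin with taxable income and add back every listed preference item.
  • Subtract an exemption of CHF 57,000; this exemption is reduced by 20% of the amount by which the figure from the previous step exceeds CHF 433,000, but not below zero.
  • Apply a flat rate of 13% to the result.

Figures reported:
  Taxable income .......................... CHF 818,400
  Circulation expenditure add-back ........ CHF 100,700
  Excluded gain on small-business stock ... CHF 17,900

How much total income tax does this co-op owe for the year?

CHF 142,966

Regular tax:
  CHF 179,000 × 12% = CHF 21,480
  CHF 639,400 × 19% = CHF 121,486
  → CHF 142,966

Tentative minimum tax:
  Adjusted income: CHF 818,400 + CHF 100,700 + CHF 17,900 = CHF 937,000
  Exemption: 20% × (CHF 937,000 − CHF 433,000) = CHF 100,800 ≥ CHF 57,000, so the exemption is fully phased out
  Base: CHF 937,000 − CHF 0 = CHF 937,000
  CHF 937,000 × 13% = CHF 121,810

CHF 142,966 > CHF 121,810, so the regular tax governs.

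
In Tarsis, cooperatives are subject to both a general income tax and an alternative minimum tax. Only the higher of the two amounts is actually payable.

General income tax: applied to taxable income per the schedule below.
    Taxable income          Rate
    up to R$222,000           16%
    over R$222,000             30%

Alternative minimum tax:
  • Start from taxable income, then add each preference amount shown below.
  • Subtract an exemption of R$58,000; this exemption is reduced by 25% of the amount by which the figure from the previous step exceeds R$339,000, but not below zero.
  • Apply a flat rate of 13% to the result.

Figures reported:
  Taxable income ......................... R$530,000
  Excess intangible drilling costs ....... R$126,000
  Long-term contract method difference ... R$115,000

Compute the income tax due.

R$127,920

General income tax:
  R$222,000 × 16% = R$35,520
  R$308,000 × 30% = R$92,400
  → R$127,920

Alternative minimum tax:
  Adjusted income: R$530,000 + R$126,000 + R$115,000 = R$771,000
  Exemption: 25% × (R$771,000 − R$339,000) = R$108,000 ≥ R$58,000, so the exemption is fully phased out
  Base: R$771,000 − R$0 = R$771,000
  R$771,000 × 13% = R$100,230

R$127,920 > R$100,230, so the general income tax governs.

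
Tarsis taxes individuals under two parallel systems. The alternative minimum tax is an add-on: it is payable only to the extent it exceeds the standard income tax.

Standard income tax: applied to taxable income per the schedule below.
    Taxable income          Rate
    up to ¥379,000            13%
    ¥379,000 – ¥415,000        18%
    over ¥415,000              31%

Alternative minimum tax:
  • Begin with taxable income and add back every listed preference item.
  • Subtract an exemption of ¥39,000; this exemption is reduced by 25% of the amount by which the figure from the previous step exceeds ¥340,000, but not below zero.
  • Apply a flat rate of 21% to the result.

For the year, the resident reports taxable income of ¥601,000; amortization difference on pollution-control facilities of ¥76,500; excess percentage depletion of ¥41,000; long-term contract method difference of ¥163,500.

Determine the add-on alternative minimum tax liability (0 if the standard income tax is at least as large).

Alternative minimum tax:
  Adjusted income: ¥601,000 + ¥76,500 + ¥41,000 + ¥163,500 = ¥882,000
  Exemption: 25% × (¥882,000 − ¥340,000) = ¥135,500 ≥ ¥39,000, so the exemption is fully phased out
  Base: ¥882,000 − ¥0 = ¥882,000
  ¥882,000 × 21% = ¥185,220

Standard income tax:
  ¥379,000 × 13% = ¥49,270
  ¥36,000 × 18% = ¥6,480
  ¥186,000 × 31% = ¥57,660
  → ¥113,410

Excess of alternative minimum tax over standard income tax: ¥185,220 − ¥113,410 = ¥71,810.

¥71,810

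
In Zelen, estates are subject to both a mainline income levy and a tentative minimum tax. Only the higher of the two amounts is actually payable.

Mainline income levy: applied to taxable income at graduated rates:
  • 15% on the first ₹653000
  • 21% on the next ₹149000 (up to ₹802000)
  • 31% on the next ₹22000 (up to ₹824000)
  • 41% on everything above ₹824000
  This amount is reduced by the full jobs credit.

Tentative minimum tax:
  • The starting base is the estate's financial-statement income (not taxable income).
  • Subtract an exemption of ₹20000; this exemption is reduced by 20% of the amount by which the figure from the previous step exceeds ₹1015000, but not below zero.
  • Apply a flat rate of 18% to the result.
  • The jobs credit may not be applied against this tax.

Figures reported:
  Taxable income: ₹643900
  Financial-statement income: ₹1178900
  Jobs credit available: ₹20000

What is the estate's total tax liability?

Tentative minimum tax:
  Base (financial-statement income): ₹1178900
  Exemption: 20% × (₹1178900 − ₹1015000) = ₹32780 ≥ ₹20000, so the exemption is fully phased out
  Base: ₹1178900 − ₹0 = ₹1178900
  ₹1178900 × 18% = ₹212202

Mainline income levy:
  ₹643900 × 15% = ₹96585
  Less jobs credit ₹20000 → ₹76585

₹212202 > ₹76585, so the tentative minimum tax is the binding amount.

₹212202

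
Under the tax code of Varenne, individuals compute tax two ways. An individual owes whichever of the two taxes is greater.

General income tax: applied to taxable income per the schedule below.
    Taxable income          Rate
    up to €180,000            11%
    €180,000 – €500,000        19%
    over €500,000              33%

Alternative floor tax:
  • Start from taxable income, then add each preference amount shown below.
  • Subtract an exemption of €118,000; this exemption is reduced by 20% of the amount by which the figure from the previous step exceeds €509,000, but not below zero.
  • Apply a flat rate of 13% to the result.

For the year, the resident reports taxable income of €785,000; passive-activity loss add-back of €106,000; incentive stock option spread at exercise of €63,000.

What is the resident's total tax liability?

General income tax:
  €180,000 × 11% = €19,800
  €320,000 × 19% = €60,800
  €285,000 × 33% = €94,050
  → €174,650

Alternative floor tax:
  Adjusted income: €785,000 + €106,000 + €63,000 = €954,000
  Exemption: €118,000 − 20% × (€954,000 − €509,000) = €118,000 − €89,000 = €29,000
  Base: €954,000 − €29,000 = €925,000
  €925,000 × 13% = €120,250

€174,650 > €120,250, so the general income tax governs.

€174,650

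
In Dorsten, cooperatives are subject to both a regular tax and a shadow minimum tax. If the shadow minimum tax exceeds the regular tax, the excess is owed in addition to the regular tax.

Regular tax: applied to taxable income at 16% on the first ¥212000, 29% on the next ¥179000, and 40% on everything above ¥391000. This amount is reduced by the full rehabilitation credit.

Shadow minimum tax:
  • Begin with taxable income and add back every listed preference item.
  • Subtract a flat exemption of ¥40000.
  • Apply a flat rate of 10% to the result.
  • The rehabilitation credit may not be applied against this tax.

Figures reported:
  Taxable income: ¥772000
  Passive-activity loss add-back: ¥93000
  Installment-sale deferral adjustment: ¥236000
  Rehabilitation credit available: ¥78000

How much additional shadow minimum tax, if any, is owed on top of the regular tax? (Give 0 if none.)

¥0

Shadow minimum tax:
  Adjusted income: ¥772000 + ¥93000 + ¥236000 = ¥1101000
  Less exemption ¥40000 → base ¥1061000
  ¥1061000 × 10% = ¥106100

Regular tax:
  ¥212000 × 16% = ¥33920
  ¥179000 × 29% = ¥51910
  ¥381000 × 40% = ¥152400
  → ¥238230
  Less rehabilitation credit ¥78000 → ¥160230

¥106100 ≤ ¥160230, so no add-on is due.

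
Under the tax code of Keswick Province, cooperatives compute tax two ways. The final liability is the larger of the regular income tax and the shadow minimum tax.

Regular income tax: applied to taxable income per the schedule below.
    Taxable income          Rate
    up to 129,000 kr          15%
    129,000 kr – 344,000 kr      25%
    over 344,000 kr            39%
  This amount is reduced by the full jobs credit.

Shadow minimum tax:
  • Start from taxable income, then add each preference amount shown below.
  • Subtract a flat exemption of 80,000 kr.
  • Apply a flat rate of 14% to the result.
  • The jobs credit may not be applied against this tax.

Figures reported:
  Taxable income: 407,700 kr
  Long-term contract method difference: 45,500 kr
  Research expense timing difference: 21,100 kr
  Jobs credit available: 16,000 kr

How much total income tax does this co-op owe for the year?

Shadow minimum tax:
  Adjusted income: 407,700 kr + 45,500 kr + 21,100 kr = 474,300 kr
  Less exemption 80,000 kr → base 394,300 kr
  394,300 kr × 14% = 55,202 kr

Regular income tax:
  129,000 kr × 15% = 19,350 kr
  215,000 kr × 25% = 53,750 kr
  63,700 kr × 39% = 24,843 kr
  → 97,943 kr
  Less jobs credit 16,000 kr → 81,943 kr

81,943 kr > 55,202 kr, so the regular income tax governs.

81,943 kr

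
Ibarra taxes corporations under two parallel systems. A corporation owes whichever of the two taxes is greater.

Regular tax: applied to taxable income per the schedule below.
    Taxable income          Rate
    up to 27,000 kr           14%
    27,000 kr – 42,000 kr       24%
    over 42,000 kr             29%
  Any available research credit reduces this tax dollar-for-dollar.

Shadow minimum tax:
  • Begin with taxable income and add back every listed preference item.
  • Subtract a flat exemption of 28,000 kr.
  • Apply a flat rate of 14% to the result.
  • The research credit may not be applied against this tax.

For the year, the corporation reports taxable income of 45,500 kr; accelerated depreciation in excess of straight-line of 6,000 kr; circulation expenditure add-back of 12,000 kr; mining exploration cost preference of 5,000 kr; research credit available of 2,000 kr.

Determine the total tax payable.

Regular tax:
  27,000 kr × 14% = 3,780 kr
  15,000 kr × 24% = 3,600 kr
  3,500 kr × 29% = 1,015 kr
  → 8,395 kr
  Less research credit 2,000 kr → 6,395 kr

Shadow minimum tax:
  Adjusted income: 45,500 kr + 6,000 kr + 12,000 kr + 5,000 kr = 68,500 kr
  Less exemption 28,000 kr → base 40,500 kr
  40,500 kr × 14% = 5,670 kr

6,395 kr > 5,670 kr, so the regular tax governs.

6,395 kr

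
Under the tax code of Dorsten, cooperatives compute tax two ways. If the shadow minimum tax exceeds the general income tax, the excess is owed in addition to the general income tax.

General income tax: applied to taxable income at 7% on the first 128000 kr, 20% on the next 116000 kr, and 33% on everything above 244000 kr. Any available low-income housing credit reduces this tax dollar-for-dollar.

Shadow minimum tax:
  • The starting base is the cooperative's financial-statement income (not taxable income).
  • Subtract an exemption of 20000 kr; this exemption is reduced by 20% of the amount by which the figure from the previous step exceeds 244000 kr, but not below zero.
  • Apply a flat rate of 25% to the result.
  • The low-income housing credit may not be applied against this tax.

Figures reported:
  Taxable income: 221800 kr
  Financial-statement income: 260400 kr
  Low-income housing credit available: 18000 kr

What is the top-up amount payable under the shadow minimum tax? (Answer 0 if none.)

Shadow minimum tax:
  Base (financial-statement income): 260400 kr
  Exemption: 20000 kr − 20% × (260400 kr − 244000 kr) = 20000 kr − 3280 kr = 16720 kr
  Base: 260400 kr − 16720 kr = 243680 kr
  243680 kr × 25% = 60920 kr

General income tax:
  128000 kr × 7% = 8960 kr
  93800 kr × 20% = 18760 kr
  → 27720 kr
  Less low-income housing credit 18000 kr → 9720 kr

Excess of shadow minimum tax over general income tax: 60920 kr − 9720 kr = 51200 kr.

51200 kr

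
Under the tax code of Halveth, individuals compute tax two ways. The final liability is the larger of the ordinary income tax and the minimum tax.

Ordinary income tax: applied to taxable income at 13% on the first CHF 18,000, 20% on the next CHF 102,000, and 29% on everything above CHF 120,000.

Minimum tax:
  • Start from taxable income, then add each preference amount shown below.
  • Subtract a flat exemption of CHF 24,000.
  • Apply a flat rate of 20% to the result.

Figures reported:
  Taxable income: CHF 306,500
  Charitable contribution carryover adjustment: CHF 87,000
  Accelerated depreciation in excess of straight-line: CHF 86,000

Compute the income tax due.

Minimum tax:
  Adjusted income: CHF 306,500 + CHF 87,000 + CHF 86,000 = CHF 479,500
  Less exemption CHF 24,000 → base CHF 455,500
  CHF 455,500 × 20% = CHF 91,100

Ordinary income tax:
  CHF 18,000 × 13% = CHF 2,340
  CHF 102,000 × 20% = CHF 20,400
  CHF 186,500 × 29% = CHF 54,085
  → CHF 76,825

CHF 91,100 > CHF 76,825, so the minimum tax is the binding amount.

CHF 91,100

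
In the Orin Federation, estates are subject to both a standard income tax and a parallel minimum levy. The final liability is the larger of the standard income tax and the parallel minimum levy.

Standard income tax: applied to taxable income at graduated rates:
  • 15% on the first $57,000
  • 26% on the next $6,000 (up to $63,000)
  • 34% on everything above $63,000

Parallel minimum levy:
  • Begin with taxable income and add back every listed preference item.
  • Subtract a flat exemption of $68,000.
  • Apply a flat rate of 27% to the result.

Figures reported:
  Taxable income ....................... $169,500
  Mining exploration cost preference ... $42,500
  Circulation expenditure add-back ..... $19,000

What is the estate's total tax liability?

$46,320

Parallel minimum levy:
  Adjusted income: $169,500 + $42,500 + $19,000 = $231,000
  Less exemption $68,000 → base $163,000
  $163,000 × 27% = $44,010

Standard income tax:
  $57,000 × 15% = $8,550
  $6,000 × 26% = $1,560
  $106,500 × 34% = $36,210
  → $46,320

$46,320 > $44,010, so the standard income tax governs.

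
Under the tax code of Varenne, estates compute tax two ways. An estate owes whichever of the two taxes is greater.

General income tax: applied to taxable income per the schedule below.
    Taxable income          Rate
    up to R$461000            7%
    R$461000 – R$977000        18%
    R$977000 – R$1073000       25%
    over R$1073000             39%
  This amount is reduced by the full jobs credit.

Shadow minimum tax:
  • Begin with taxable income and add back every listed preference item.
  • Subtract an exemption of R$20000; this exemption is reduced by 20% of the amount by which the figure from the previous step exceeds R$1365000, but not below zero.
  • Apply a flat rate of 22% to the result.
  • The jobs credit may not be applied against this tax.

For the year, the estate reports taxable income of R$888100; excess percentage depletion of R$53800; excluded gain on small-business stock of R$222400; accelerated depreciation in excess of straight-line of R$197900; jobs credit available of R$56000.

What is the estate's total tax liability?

R$295284

General income tax:
  R$461000 × 7% = R$32270
  R$427100 × 18% = R$76878
  → R$109148
  Less jobs credit R$56000 → R$53148

Shadow minimum tax:
  Adjusted income: R$888100 + R$53800 + R$222400 + R$197900 = R$1362200
  Exemption: R$1362200 ≤ R$1365000, so full R$20000 applies
  Base: R$1362200 − R$20000 = R$1342200
  R$1342200 × 22% = R$295284

R$295284 > R$53148, so the shadow minimum tax is the binding amount.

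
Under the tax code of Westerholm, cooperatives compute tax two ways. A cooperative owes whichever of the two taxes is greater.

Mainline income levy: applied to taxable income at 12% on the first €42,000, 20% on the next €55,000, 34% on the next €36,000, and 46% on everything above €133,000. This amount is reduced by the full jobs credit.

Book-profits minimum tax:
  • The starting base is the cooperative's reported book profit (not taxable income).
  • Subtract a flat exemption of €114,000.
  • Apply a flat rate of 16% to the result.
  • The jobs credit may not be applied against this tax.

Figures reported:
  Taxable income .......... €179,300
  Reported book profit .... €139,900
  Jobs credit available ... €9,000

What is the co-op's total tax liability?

Mainline income levy:
  €42,000 × 12% = €5,040
  €55,000 × 20% = €11,000
  €36,000 × 34% = €12,240
  €46,300 × 46% = €21,298
  → €49,578
  Less jobs credit €9,000 → €40,578

Book-profits minimum tax:
  Base (reported book profit): €139,900
  Less exemption €114,000 → base €25,900
  €25,900 × 16% = €4,144

€40,578 > €4,144, so the mainline income levy governs.

€40,578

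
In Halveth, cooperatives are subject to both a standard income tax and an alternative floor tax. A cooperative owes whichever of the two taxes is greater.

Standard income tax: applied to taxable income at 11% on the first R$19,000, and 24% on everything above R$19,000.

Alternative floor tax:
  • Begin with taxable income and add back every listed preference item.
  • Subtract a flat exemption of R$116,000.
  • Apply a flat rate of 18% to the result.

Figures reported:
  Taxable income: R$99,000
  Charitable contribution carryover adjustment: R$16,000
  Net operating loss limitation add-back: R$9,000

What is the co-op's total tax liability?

Alternative floor tax:
  Adjusted income: R$99,000 + R$16,000 + R$9,000 = R$124,000
  Less exemption R$116,000 → base R$8,000
  R$8,000 × 18% = R$1,440

Standard income tax:
  R$19,000 × 11% = R$2,090
  R$80,000 × 24% = R$19,200
  → R$21,290

R$21,290 > R$1,440, so the standard income tax governs.

R$21,290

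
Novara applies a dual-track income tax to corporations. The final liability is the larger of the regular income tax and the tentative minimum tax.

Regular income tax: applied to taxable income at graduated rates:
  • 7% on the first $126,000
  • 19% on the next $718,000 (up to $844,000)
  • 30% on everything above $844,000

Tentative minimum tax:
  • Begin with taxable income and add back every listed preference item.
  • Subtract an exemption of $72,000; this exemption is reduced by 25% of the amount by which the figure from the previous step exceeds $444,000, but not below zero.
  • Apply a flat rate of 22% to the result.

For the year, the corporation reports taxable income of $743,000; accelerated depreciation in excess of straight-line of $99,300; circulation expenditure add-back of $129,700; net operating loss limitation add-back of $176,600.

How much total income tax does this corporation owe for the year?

Regular income tax:
  $126,000 × 7% = $8,820
  $617,000 × 19% = $117,230
  → $126,050

Tentative minimum tax:
  Adjusted income: $743,000 + $99,300 + $129,700 + $176,600 = $1,148,600
  Exemption: 25% × ($1,148,600 − $444,000) = $176,150 ≥ $72,000, so the exemption is fully phased out
  Base: $1,148,600 − $0 = $1,148,600
  $1,148,600 × 22% = $252,692

$252,692 > $126,050, so the tentative minimum tax is the binding amount.

$252,692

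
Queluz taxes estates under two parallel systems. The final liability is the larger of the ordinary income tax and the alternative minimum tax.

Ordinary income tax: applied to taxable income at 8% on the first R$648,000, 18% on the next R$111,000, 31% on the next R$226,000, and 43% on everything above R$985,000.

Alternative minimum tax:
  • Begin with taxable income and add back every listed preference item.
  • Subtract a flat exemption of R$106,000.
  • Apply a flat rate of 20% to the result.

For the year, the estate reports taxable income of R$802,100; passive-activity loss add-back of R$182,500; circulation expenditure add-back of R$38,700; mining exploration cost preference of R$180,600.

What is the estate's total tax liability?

Ordinary income tax:
  R$648,000 × 8% = R$51,840
  R$111,000 × 18% = R$19,980
  R$43,100 × 31% = R$13,361
  → R$85,181

Alternative minimum tax:
  Adjusted income: R$802,100 + R$182,500 + R$38,700 + R$180,600 = R$1,203,900
  Less exemption R$106,000 → base R$1,097,900
  R$1,097,900 × 20% = R$219,580

R$219,580 > R$85,181, so the alternative minimum tax is the binding amount.

R$219,580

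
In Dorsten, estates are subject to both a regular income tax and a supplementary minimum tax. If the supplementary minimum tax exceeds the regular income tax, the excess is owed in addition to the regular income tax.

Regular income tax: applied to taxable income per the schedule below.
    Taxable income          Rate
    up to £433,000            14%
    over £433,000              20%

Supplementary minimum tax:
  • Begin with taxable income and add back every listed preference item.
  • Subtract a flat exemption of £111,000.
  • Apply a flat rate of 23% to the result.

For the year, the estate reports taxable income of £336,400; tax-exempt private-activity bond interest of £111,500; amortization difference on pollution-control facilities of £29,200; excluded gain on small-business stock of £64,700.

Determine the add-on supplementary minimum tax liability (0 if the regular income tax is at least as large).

Supplementary minimum tax:
  Adjusted income: £336,400 + £111,500 + £29,200 + £64,700 = £541,800
  Less exemption £111,000 → base £430,800
  £430,800 × 23% = £99,084

Regular income tax:
  £336,400 × 14% = £47,096

Excess of supplementary minimum tax over regular income tax: £99,084 − £47,096 = £51,988.

£51,988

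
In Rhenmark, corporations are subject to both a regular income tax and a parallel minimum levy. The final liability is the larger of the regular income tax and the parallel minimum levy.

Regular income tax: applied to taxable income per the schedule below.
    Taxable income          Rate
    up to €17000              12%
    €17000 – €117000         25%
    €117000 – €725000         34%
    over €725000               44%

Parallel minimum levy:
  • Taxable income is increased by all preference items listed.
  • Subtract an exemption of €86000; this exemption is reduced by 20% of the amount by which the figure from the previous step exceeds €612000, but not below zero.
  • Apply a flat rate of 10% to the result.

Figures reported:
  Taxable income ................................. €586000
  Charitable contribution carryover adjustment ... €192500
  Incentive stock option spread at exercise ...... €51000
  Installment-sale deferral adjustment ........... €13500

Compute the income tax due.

Parallel minimum levy:
  Adjusted income: €586000 + €192500 + €51000 + €13500 = €843000
  Exemption: €86000 − 20% × (€843000 − €612000) = €86000 − €46200 = €39800
  Base: €843000 − €39800 = €803200
  €803200 × 10% = €80320

Regular income tax:
  €17000 × 12% = €2040
  €100000 × 25% = €25000
  €469000 × 34% = €159460
  → €186500

€186500 > €80320, so the regular income tax governs.

€186500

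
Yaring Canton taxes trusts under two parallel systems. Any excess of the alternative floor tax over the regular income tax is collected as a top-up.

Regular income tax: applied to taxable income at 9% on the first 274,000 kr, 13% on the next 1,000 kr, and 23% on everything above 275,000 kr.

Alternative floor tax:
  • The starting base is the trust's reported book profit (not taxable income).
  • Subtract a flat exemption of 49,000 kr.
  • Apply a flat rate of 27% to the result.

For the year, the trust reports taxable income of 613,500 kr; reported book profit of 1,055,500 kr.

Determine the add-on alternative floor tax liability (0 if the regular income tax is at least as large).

169,110 kr

Alternative floor tax:
  Base (reported book profit): 1,055,500 kr
  Less exemption 49,000 kr → base 1,006,500 kr
  1,006,500 kr × 27% = 271,755 kr

Regular income tax:
  274,000 kr × 9% = 24,660 kr
  1,000 kr × 13% = 130 kr
  338,500 kr × 23% = 77,855 kr
  → 102,645 kr

Excess of alternative floor tax over regular income tax: 271,755 kr − 102,645 kr = 169,110 kr.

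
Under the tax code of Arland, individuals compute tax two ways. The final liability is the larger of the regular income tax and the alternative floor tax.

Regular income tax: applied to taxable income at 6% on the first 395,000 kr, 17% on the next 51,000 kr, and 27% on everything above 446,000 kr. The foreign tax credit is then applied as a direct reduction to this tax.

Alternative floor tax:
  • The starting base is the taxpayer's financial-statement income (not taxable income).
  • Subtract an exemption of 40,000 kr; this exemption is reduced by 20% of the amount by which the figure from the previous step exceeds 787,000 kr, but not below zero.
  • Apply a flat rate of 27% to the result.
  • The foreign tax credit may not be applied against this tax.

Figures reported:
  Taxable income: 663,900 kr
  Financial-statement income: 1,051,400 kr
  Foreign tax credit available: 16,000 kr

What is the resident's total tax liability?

Alternative floor tax:
  Base (financial-statement income): 1,051,400 kr
  Exemption: 20% × (1,051,400 kr − 787,000 kr) = 52,880 kr ≥ 40,000 kr, so the exemption is fully phased out
  Base: 1,051,400 kr − 0 kr = 1,051,400 kr
  1,051,400 kr × 27% = 283,878 kr

Regular income tax:
  395,000 kr × 6% = 23,700 kr
  51,000 kr × 17% = 8,670 kr
  217,900 kr × 27% = 58,833 kr
  → 91,203 kr
  Less foreign tax credit 16,000 kr → 75,203 kr

283,878 kr > 75,203 kr, so the alternative floor tax is the binding amount.

283,878 kr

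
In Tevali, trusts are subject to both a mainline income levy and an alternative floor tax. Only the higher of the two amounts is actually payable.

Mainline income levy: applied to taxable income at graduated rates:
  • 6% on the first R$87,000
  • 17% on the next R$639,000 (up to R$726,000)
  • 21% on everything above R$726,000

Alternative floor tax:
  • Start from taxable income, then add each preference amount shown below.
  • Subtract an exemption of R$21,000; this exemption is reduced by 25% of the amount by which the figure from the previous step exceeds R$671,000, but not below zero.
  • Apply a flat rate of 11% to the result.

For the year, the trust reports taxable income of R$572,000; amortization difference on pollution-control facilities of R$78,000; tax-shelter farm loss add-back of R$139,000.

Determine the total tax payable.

R$87,670

Alternative floor tax:
  Adjusted income: R$572,000 + R$78,000 + R$139,000 = R$789,000
  Exemption: 25% × (R$789,000 − R$671,000) = R$29,500 ≥ R$21,000, so the exemption is fully phased out
  Base: R$789,000 − R$0 = R$789,000
  R$789,000 × 11% = R$86,790

Mainline income levy:
  R$87,000 × 6% = R$5,220
  R$485,000 × 17% = R$82,450
  → R$87,670

R$87,670 > R$86,790, so the mainline income levy governs.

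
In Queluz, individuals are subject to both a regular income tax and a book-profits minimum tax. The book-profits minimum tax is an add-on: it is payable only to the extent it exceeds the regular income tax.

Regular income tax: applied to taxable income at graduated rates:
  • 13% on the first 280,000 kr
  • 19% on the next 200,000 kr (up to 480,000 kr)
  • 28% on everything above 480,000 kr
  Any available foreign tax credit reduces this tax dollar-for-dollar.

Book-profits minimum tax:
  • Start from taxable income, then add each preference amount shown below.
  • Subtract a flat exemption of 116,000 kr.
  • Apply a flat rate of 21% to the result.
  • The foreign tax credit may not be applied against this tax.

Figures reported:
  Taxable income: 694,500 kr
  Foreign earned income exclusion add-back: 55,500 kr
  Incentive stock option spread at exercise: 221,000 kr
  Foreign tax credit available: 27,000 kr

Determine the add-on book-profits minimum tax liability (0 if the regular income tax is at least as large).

72,090 kr

Regular income tax:
  280,000 kr × 13% = 36,400 kr
  200,000 kr × 19% = 38,000 kr
  214,500 kr × 28% = 60,060 kr
  → 134,460 kr
  Less foreign tax credit 27,000 kr → 107,460 kr

Book-profits minimum tax:
  Adjusted income: 694,500 kr + 55,500 kr + 221,000 kr = 971,000 kr
  Less exemption 116,000 kr → base 855,000 kr
  855,000 kr × 21% = 179,550 kr

Excess of book-profits minimum tax over regular income tax: 179,550 kr − 107,460 kr = 72,090 kr.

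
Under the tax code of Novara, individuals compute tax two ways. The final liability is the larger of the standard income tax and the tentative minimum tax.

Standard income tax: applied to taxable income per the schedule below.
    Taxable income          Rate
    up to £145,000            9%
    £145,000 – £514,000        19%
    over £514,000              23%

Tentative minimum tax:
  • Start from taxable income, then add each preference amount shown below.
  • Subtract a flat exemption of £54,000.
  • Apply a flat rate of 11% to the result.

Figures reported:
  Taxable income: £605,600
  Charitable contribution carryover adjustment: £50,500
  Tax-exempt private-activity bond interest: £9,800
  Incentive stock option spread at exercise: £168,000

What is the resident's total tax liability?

£104,228

Tentative minimum tax:
  Adjusted income: £605,600 + £50,500 + £9,800 + £168,000 = £833,900
  Less exemption £54,000 → base £779,900
  £779,900 × 11% = £85,789

Standard income tax:
  £145,000 × 9% = £13,050
  £369,000 × 19% = £70,110
  £91,600 × 23% = £21,068
  → £104,228

£104,228 > £85,789, so the standard income tax governs.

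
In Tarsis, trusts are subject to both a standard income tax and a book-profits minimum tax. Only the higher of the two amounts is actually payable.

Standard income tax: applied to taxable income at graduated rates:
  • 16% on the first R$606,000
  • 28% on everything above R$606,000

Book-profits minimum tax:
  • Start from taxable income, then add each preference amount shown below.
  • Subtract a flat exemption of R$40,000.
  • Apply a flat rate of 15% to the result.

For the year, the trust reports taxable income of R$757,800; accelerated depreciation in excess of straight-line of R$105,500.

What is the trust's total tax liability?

Book-profits minimum tax:
  Adjusted income: R$757,800 + R$105,500 = R$863,300
  Less exemption R$40,000 → base R$823,300
  R$823,300 × 15% = R$123,495

Standard income tax:
  R$606,000 × 16% = R$96,960
  R$151,800 × 28% = R$42,504
  → R$139,464

R$139,464 > R$123,495, so the standard income tax governs.

R$139,464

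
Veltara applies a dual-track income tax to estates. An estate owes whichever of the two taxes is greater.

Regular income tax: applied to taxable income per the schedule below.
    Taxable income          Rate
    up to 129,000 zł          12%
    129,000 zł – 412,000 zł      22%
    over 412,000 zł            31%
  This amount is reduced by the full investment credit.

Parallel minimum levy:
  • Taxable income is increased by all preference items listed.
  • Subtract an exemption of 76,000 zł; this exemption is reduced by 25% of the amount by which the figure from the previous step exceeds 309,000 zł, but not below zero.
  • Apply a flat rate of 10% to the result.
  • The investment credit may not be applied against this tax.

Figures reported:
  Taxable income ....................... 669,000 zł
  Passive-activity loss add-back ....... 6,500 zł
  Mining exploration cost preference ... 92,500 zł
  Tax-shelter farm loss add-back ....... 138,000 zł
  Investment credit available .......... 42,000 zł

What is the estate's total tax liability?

115,410 zł

Parallel minimum levy:
  Adjusted income: 669,000 zł + 6,500 zł + 92,500 zł + 138,000 zł = 906,000 zł
  Exemption: 25% × (906,000 zł − 309,000 zł) = 149,250 zł ≥ 76,000 zł, so the exemption is fully phased out
  Base: 906,000 zł − 0 zł = 906,000 zł
  906,000 zł × 10% = 90,600 zł

Regular income tax:
  129,000 zł × 12% = 15,480 zł
  283,000 zł × 22% = 62,260 zł
  257,000 zł × 31% = 79,670 zł
  → 157,410 zł
  Less investment credit 42,000 zł → 115,410 zł

115,410 zł > 90,600 zł, so the regular income tax governs.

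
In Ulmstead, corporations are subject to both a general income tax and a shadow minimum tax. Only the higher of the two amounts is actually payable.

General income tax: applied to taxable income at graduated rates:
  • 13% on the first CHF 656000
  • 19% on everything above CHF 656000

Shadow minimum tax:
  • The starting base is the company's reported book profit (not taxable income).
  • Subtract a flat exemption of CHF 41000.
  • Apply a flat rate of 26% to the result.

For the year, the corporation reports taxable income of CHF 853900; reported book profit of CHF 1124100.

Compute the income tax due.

CHF 281606

Shadow minimum tax:
  Base (reported book profit): CHF 1124100
  Less exemption CHF 41000 → base CHF 1083100
  CHF 1083100 × 26% = CHF 281606

General income tax:
  CHF 656000 × 13% = CHF 85280
  CHF 197900 × 19% = CHF 37601
  → CHF 122881

CHF 281606 > CHF 122881, so the shadow minimum tax is the binding amount.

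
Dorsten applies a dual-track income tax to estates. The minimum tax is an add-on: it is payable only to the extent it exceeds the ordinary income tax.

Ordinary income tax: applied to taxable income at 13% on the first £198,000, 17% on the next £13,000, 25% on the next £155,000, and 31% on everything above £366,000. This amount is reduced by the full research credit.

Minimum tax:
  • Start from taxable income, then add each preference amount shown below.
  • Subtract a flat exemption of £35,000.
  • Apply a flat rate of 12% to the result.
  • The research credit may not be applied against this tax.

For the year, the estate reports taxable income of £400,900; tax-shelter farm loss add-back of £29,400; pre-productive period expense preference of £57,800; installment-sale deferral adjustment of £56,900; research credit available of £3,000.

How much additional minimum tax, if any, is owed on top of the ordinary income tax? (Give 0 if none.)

£0

Minimum tax:
  Adjusted income: £400,900 + £29,400 + £57,800 + £56,900 = £545,000
  Less exemption £35,000 → base £510,000
  £510,000 × 12% = £61,200

Ordinary income tax:
  £198,000 × 13% = £25,740
  £13,000 × 17% = £2,210
  £155,000 × 25% = £38,750
  £34,900 × 31% = £10,819
  → £77,519
  Less research credit £3,000 → £74,519

£61,200 ≤ £74,519, so no add-on is due.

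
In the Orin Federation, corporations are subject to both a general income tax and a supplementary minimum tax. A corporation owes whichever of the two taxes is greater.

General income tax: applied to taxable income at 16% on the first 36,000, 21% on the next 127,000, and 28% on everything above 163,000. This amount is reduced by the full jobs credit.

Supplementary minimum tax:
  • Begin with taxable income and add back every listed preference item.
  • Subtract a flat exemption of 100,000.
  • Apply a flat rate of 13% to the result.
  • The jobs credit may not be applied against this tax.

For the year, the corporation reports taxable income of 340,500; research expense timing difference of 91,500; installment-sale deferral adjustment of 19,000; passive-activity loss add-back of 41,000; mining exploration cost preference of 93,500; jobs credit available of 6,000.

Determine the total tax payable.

Supplementary minimum tax:
  Adjusted income: 340,500 + 91,500 + 19,000 + 41,000 + 93,500 = 585,500
  Less exemption 100,000 → base 485,500
  485,500 × 13% = 63,115

General income tax:
  36,000 × 16% = 5,760
  127,000 × 21% = 26,670
  177,500 × 28% = 49,700
  → 82,130
  Less jobs credit 6,000 → 76,130

76,130 > 63,115, so the general income tax governs.

76,130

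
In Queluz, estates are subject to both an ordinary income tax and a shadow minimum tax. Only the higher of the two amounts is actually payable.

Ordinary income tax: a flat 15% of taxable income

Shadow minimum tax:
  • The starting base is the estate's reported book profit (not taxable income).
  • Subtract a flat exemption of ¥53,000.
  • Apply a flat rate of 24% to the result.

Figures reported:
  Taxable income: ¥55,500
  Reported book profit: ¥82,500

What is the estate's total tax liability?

Shadow minimum tax:
  Base (reported book profit): ¥82,500
  Less exemption ¥53,000 → base ¥29,500
  ¥29,500 × 24% = ¥7,080

Ordinary income tax:
  ¥55,500 × 15% = ¥8,325

¥8,325 > ¥7,080, so the ordinary income tax governs.

¥8,325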